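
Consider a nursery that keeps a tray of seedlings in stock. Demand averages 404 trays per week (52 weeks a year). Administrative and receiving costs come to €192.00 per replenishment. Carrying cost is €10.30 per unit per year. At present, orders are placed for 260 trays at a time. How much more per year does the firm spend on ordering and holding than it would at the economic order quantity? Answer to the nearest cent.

Extra cost ≈ €7,737.18 per year

Annual demand D = 404 × 52 = 21,008.
EOQ = √(2DS/H) = √(2 × 21,008 × 192 / 10.3) ≈ 884.99.
Cost at Q* = (D/Q*)S + (Q*/2)H = √(2DSH) ≈ €9,115.42.
Cost at Q = 260: (21,008/260)×192 + (260/2)×10.3 = €15,513.60 + €1,339.00 = €16,852.60.
Excess = €16,852.60 − €9,115.42 = €7,737.18.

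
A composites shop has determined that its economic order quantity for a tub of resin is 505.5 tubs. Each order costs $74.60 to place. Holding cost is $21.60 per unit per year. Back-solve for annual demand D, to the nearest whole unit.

The basic EOQ model gives Q* = √(2DS/H); rearrange for the unknown.
From Q* = √(2DS/H): D = Q*²H / (2S) = 505.5² × 21.6 / (2 × 74.6) = 36993.655.

D ≈ 36,994 tubs per year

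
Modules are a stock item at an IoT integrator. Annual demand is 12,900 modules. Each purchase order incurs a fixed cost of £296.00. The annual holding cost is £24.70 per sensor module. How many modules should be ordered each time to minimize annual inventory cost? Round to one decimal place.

Q* ≈ 556.0 modules

EOQ = √(2DS / H) = √(2 × 12,900 × 296 / 24.7).
= √(7,636,800 / 24.7) = √309,182.1862 ≈ 556.042.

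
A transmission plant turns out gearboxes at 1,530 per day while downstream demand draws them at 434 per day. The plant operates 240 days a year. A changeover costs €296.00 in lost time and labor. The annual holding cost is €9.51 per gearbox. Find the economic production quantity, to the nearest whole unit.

Q* ≈ 3,009 gearboxes

Annual demand D = 434 × 240 = 104,160.
Production build-up factor (1 − d/p) = 1 − 434/1,530 = 0.7163.
Q* = √(2DS / (H(1 − d/p))) = √(2 × 104,160 × 296 / (9.51 × 0.7163)).
= √(61,662,720 / 6.8124) ≈ 3008.580.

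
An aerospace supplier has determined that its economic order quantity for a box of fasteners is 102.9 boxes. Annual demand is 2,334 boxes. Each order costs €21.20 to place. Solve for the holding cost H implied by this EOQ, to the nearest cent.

H ≈ €9.35

Squaring Q* = √(2DS/H) gives Q*² = 2DS/H.
From Q* = √(2DS/H): H = 2DS / Q*² = 2 × 2,334 × 21.2 / 102.9² = 9.3462.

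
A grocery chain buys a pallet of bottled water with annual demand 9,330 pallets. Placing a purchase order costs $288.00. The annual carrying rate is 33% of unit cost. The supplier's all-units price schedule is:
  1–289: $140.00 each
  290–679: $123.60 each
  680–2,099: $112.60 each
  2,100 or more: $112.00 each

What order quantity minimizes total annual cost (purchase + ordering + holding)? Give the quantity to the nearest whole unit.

Holding cost per unit per year at price C is H = 0.33·C.
Evaluate total cost at each tier's feasible EOQ or, if the EOQ is below the tier, at the tier's minimum quantity.
Tier 1 ($140.00): EOQ = 341.1 exceeds tier's upper bound 289, so this tier is dominated.
EOQ at $123.60 = 363.0 (feasible in tier 2): TC = 9,330×$123.60 + (9,330/363.0)×288 + (363.0/2)×0.33×$123.60 = $1,167,993.34.
EOQ at $112.60 = 380.3 < 680, so use break Q=680: TC = 9,330×$112.60 + (9,330/680.0)×288 + (680.0/2)×0.33×$112.60 = $1,067,143.25.
EOQ at $112.00 = 381.3 < 2100, so use break Q=2100: TC = 9,330×$112.00 + (9,330/2100.0)×288 + (2100.0/2)×0.33×$112.00 = $1,085,047.54.
Lowest total cost is $1,067,143.25 at Q = 680.0.

Q* ≈ 680 pallets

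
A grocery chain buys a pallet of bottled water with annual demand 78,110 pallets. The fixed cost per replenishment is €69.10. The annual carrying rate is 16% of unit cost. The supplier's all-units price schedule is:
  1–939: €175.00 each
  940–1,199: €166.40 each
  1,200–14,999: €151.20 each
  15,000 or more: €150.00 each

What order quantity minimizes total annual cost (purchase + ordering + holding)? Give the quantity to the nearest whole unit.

Q* ≈ 1,200 pallets

Holding cost per unit per year at price C is H = 0.16·C.
Evaluate total cost at each tier's feasible EOQ or, if the EOQ is below the tier, at the tier's minimum quantity.
EOQ at €175.00 = 620.9 (feasible in tier 1): TC = 78,110×€175.00 + (78,110/620.9)×69.1 + (620.9/2)×0.16×€175.00 = €13,686,635.47.
EOQ at €166.40 = 636.8 < 940, so use break Q=940: TC = 78,110×€166.40 + (78,110/940.0)×69.1 + (940.0/2)×0.16×€166.40 = €13,015,759.20.
EOQ at €151.20 = 668.0 < 1200, so use break Q=1200: TC = 78,110×€151.20 + (78,110/1200.0)×69.1 + (1200.0/2)×0.16×€151.20 = €11,829,245.03.
EOQ at €150.00 = 670.7 < 15000, so use break Q=15000: TC = 78,110×€150.00 + (78,110/15000.0)×69.1 + (15000.0/2)×0.16×€150.00 = €11,896,859.83.
Lowest total cost is €11,829,245.03 at Q = 1200.0.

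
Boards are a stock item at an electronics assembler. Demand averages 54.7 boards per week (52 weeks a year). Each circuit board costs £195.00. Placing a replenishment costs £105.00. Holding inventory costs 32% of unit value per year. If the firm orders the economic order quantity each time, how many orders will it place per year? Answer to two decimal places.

N ≈ 29.07 orders per year

Annual demand D = 54.7 × 52 = 2,844.4.
Holding cost H = 0.32 × £195.00 = £62.4000 per unit per year.
The optimal lot size = √(2DS/H) = √(2 × 2,844.4 × 105 / 62.4) ≈ 97.84.
Orders per year = D / Q* = 2,844.4 / 97.84 ≈ 29.072.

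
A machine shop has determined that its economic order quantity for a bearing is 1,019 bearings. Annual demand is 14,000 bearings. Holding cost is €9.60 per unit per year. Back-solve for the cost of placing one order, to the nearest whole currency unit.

Invert the EOQ relation Q*² = 2DS/H.
From Q* = √(2DS/H): S = Q*²H / (2D) = 1,019² × 9.6 / (2 × 14,000) = 356.0095.

S ≈ €356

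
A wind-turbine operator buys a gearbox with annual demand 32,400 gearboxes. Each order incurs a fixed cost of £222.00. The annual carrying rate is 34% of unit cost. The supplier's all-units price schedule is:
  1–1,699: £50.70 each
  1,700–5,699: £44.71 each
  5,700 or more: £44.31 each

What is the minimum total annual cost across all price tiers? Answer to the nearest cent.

TC* ≈ £1,465,756.25

Holding cost per unit per year at price C is H = 0.34·C.
For each price level, check whether its EOQ is feasible; otherwise the best quantity at that price is the breakpoint.
EOQ at £50.70 = 913.5 (feasible in tier 1): TC = 32,400×£50.70 + (32,400/913.5)×222 + (913.5/2)×0.34×£50.70 = £1,658,427.35.
EOQ at £44.71 = 972.8 < 1700, so use break Q=1700: TC = 32,400×£44.71 + (32,400/1700.0)×222 + (1700.0/2)×0.34×£44.71 = £1,465,756.25.
EOQ at £44.31 = 977.2 < 5700, so use break Q=5700: TC = 32,400×£44.31 + (32,400/5700.0)×222 + (5700.0/2)×0.34×£44.31 = £1,479,842.28.
Lowest total cost among the candidates is at Q = 1700.0.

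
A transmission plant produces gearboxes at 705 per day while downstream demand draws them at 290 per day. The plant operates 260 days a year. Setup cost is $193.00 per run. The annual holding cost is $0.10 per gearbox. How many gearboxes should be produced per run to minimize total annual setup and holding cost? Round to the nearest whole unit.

Q* ≈ 22,236 gearboxes

Annual demand D = 290 × 260 = 75,400.
Production build-up factor (1 − d/p) = 1 − 290/705 = 0.5887.
Q* = √(2DS / (H(1 − d/p))) = √(2 × 75,400 × 193 / (0.1 × 0.5887)).
= √(29,104,400 / 0.0589) ≈ 22235.650.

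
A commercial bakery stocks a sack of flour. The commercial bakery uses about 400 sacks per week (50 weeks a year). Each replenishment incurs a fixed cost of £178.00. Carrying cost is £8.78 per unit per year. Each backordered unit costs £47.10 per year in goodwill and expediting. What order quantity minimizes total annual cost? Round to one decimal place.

Q* ≈ 980.9 sacks

Annual demand D = 400 × 50 = 20,000.
With planned backorders, Q* = √(2DS/H) · √((H+B)/B).
√(2DS/H) = √(2 × 20,000 × 178 / 8.78) = 900.519.
√((H+B)/B) = √((8.78+47.1)/47.1) = 1.0892.
Q* ≈ 980.868.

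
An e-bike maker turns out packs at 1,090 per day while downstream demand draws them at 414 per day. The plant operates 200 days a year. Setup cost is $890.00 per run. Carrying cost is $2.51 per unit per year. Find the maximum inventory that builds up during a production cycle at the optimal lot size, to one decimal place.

I_max ≈ 6,034.6 packs

Annual demand D = 414 × 200 = 82,800.
Production build-up factor (1 − d/p) = 1 − 414/1,090 = 0.6202.
Q* = √(2DS / (H(1 − d/p))) = √(2 × 82,800 × 890 / (2.51 × 0.6202)).
= √(147,384,000 / 1.5567) ≈ 9730.344.
Maximum inventory = Q*(1 − d/p) = 9730.344 × 0.6202 ≈ 6034.599.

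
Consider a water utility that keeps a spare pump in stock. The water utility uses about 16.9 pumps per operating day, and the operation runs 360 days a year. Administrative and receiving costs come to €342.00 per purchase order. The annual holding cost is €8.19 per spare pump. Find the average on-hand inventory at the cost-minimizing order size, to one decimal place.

Average inventory ≈ 356.4 pumps

Annual demand D = 16.9 × 360 = 6,084.
Q* = √(2DS/H) = √(2 × 6,084 × 342 / 8.19) ≈ 712.82.
Average inventory = Q*/2 ≈ 712.82 / 2 = 356.411.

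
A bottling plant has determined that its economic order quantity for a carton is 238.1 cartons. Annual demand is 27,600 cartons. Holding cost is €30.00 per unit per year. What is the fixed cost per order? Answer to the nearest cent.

The basic EOQ model gives Q* = √(2DS/H); rearrange for the unknown.
From Q* = √(2DS/H): S = Q*²H / (2D) = 238.1² × 30 / (2 × 27,600) = 30.8107.

S ≈ €30.81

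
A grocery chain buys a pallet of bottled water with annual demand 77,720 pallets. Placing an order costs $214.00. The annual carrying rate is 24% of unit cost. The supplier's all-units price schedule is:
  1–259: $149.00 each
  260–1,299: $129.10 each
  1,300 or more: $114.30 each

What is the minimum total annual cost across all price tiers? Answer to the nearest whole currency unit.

TC* ≈ $8,914,021

Holding cost per unit per year at price C is H = 0.24·C.
For each price level, check whether its EOQ is feasible; otherwise the best quantity at that price is the breakpoint.
Tier 1 ($149.00): EOQ = 964.5 exceeds tier's upper bound 259, so this tier is dominated.
EOQ at $129.10 = 1036.1 (feasible in tier 2): TC = 77,720×$129.10 + (77,720/1036.1)×214 + (1036.1/2)×0.24×$129.10 = $10,065,755.84.
EOQ at $114.30 = 1101.2 < 1300, so use break Q=1300: TC = 77,720×$114.30 + (77,720/1300.0)×214 + (1300.0/2)×0.24×$114.30 = $8,914,020.71.
Lowest total cost among the candidates is at Q = 1300.0.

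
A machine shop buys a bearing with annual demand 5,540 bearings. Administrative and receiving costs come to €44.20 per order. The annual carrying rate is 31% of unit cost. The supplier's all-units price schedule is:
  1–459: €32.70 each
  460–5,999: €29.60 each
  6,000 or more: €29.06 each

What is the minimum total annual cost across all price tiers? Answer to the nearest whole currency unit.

Holding cost per unit per year at price C is H = 0.31·C.
Evaluate total cost at each tier's feasible EOQ or, if the EOQ is below the tier, at the tier's minimum quantity.
EOQ at €32.70 = 219.8 (feasible in tier 1): TC = 5,540×€32.70 + (5,540/219.8)×44.2 + (219.8/2)×0.31×€32.70 = €183,386.11.
EOQ at €29.60 = 231.0 < 460, so use break Q=460: TC = 5,540×€29.60 + (5,540/460.0)×44.2 + (460.0/2)×0.31×€29.60 = €166,626.80.
EOQ at €29.06 = 233.2 < 6000, so use break Q=6000: TC = 5,540×€29.06 + (5,540/6000.0)×44.2 + (6000.0/2)×0.31×€29.06 = €188,059.01.
Lowest total cost among the candidates is at Q = 460.0.

TC* ≈ €166,627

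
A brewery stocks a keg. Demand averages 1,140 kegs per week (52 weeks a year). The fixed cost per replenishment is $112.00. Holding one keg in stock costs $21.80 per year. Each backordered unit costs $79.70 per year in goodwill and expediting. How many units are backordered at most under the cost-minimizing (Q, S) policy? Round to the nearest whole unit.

Annual demand D = 1,140 × 52 = 59,280.
With planned backorders, Q* = √(2DS/H) · √((H+B)/B).
√(2DS/H) = √(2 × 59,280 × 112 / 21.8) = 780.459.
√((H+B)/B) = √((21.8+79.7)/79.7) = 1.1285.
Q* ≈ 880.752.
S* = Q* · H/(H+B) = 880.752 × 21.8/101.5 ≈ 189.166.

S* ≈ 189 kegs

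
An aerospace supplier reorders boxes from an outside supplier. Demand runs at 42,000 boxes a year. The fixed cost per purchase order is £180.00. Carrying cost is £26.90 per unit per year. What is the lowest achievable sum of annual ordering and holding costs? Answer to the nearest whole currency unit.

TC* ≈ £20,167

The optimal lot size = √(2DS/H) = √(2 × 42,000 × 180 / 26.9) ≈ 749.72.
At the optimum the two cost components are equal, so total cost = 2·(Q*/2)H = Q*·H.
Minimum total = √(2DSH) = √(2 × 42,000 × 180 × 26.9) ≈ 20167.499.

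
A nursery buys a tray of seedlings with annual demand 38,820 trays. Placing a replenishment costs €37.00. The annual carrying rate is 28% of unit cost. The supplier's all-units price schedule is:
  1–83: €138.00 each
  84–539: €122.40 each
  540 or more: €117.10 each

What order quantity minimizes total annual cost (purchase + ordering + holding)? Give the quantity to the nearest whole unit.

Q* ≈ 540 trays

Holding cost per unit per year at price C is H = 0.28·C.
For each price level, check whether its EOQ is feasible; otherwise the best quantity at that price is the breakpoint.
Tier 1 (€138.00): EOQ = 272.7 exceeds tier's upper bound 83, so this tier is dominated.
EOQ at €122.40 = 289.5 (feasible in tier 2): TC = 38,820×€122.40 + (38,820/289.5)×37 + (289.5/2)×0.28×€122.40 = €4,761,490.32.
EOQ at €117.10 = 296.0 < 540, so use break Q=540: TC = 38,820×€117.10 + (38,820/540.0)×37 + (540.0/2)×0.28×€117.10 = €4,557,334.65.
Lowest total cost is €4,557,334.65 at Q = 540.0.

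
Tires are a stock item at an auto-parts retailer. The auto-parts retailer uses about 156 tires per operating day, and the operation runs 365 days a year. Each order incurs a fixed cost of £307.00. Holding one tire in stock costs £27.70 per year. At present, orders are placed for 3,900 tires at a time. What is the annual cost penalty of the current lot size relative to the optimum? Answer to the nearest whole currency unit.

Extra cost ≈ £27,378 per year

Annual demand D = 156 × 365 = 56,940.
EOQ = √(2DS/H) = √(2 × 56,940 × 307 / 27.7) ≈ 1123.45.
Cost at Q* = (D/Q*)S + (Q*/2)H = √(2DSH) ≈ £31,119.51.
Cost at Q = 3,900: (56,940/3,900)×307 + (3,900/2)×27.7 = £4,482.20 + £54,015.00 = £58,497.20.
Excess = £58,497.20 − £31,119.51 = £27,377.69.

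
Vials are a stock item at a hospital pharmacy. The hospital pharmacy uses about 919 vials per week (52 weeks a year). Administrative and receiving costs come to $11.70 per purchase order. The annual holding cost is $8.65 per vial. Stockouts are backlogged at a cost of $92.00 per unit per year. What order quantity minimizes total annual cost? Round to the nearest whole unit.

Annual demand D = 919 × 52 = 47,788.
With planned backorders, Q* = √(2DS/H) · √((H+B)/B).
√(2DS/H) = √(2 × 47,788 × 11.7 / 8.65) = 359.550.
√((H+B)/B) = √((8.65+92)/92) = 1.0460.
Q* ≈ 376.073.

Q* ≈ 376 vials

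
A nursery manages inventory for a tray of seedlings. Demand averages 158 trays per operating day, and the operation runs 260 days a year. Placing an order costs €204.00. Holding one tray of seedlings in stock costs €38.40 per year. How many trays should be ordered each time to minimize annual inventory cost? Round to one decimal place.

Q* ≈ 660.7 trays

Annual demand D = 158 × 260 = 41,080.
EOQ = √(2DS / H) = √(2 × 41,080 × 204 / 38.4).
= √(16,760,640 / 38.4) = √436,475 ≈ 660.663.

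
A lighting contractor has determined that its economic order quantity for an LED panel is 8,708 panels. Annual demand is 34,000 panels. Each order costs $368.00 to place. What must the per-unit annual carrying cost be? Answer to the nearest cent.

H ≈ $0.33

The basic EOQ model gives Q* = √(2DS/H); rearrange for the unknown.
From Q* = √(2DS/H): H = 2DS / Q*² = 2 × 34,000 × 368 / 8,708² = 0.3300.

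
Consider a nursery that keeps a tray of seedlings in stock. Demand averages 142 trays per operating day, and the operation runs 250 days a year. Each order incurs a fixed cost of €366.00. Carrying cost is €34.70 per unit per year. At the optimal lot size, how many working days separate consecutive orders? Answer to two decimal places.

T ≈ 6.09 days

Annual demand D = 142 × 250 = 35,500.
Q* = √(2DS/H) = √(2 × 35,500 × 366 / 34.7) ≈ 865.38.
Cycle time = Q*/D × 250 = 865.38 / 35,500 × 250 ≈ 6.094 days.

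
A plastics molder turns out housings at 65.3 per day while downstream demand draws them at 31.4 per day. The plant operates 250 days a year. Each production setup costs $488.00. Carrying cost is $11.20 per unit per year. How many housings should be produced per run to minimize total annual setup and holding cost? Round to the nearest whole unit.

Annual demand D = 31.4 × 250 = 7,850.
Production build-up factor (1 − d/p) = 1 − 31.4/65.3 = 0.5191.
Q* = √(2DS / (H(1 − d/p))) = √(2 × 7,850 × 488 / (11.2 × 0.5191)).
= √(7,661,600 / 5.8144) ≈ 1147.909.

Q* ≈ 1,148 housings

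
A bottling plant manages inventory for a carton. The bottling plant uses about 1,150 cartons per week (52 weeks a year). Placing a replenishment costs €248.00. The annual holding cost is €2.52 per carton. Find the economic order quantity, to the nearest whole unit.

Q* ≈ 3,431 cartons

Annual demand D = 1,150 × 52 = 59,800.
EOQ = √(2DS / H) = √(2 × 59,800 × 248 / 2.52).
= √(29,660,800 / 2.52) = √11,770,158.7302 ≈ 3430.766.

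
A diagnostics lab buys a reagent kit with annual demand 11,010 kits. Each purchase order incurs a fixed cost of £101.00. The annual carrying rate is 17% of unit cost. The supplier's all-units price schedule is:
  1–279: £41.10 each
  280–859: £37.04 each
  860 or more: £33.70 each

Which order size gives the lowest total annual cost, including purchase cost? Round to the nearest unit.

Q* ≈ 860 kits

Holding cost per unit per year at price C is H = 0.17·C.
Candidates are each tier's EOQ (if it falls in that tier) and each price-break quantity.
Tier 1 (£41.10): EOQ = 564.2 exceeds tier's upper bound 279, so this tier is dominated.
EOQ at £37.04 = 594.3 (feasible in tier 2): TC = 11,010×£37.04 + (11,010/594.3)×101 + (594.3/2)×0.17×£37.04 = £411,552.62.
EOQ at £33.70 = 623.1 < 860, so use break Q=860: TC = 11,010×£33.70 + (11,010/860.0)×101 + (860.0/2)×0.17×£33.70 = £374,793.50.
Lowest total cost is £374,793.50 at Q = 860.0.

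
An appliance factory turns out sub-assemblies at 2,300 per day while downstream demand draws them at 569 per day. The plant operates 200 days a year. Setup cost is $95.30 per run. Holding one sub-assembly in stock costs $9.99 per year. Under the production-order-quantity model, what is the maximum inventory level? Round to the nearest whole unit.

I_max ≈ 1,278 sub-assemblies

Annual demand D = 569 × 200 = 113,800.
Production build-up factor (1 − d/p) = 1 − 569/2,300 = 0.7526.
Q* = √(2DS / (H(1 − d/p))) = √(2 × 113,800 × 95.3 / (9.99 × 0.7526)).
= √(21,690,280 / 7.5186) ≈ 1698.499.
Maximum inventory = Q*(1 − d/p) = 1698.499 × 0.7526 ≈ 1278.305.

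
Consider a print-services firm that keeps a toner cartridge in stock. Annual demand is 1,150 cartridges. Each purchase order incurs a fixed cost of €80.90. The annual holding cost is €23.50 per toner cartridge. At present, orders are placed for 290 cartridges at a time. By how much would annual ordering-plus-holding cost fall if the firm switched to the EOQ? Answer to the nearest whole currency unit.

EOQ = √(2DS/H) = √(2 × 1,150 × 80.9 / 23.5) ≈ 88.98.
Cost at Q* = (D/Q*)S + (Q*/2)H = √(2DSH) ≈ €2,091.09.
Cost at Q = 290: (1,150/290)×80.9 + (290/2)×23.5 = €320.81 + €3,407.50 = €3,728.31.
Excess = €3,728.31 − €2,091.09 = €1,637.22.

Extra cost ≈ €1,637 per year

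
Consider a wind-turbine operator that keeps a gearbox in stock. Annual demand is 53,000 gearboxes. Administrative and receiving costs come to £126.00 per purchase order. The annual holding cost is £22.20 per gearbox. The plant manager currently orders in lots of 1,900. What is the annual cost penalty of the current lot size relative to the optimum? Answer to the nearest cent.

Extra cost ≈ £7,385.47 per year

EOQ = √(2DS/H) = √(2 × 53,000 × 126 / 22.2) ≈ 775.64.
Cost at Q* = (D/Q*)S + (Q*/2)H = √(2DSH) ≈ £17,219.27.
Cost at Q = 1,900: (53,000/1,900)×126 + (1,900/2)×22.2 = £3,514.74 + £21,090.00 = £24,604.74.
Excess = £24,604.74 − £17,219.27 = £7,385.47.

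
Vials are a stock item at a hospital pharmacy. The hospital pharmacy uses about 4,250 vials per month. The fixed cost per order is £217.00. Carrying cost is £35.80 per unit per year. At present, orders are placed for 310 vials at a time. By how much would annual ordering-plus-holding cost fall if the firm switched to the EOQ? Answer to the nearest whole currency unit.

Extra cost ≈ £13,099 per year

Annual demand D = 4,250 × 12 = 51,000.
EOQ = √(2DS/H) = √(2 × 51,000 × 217 / 35.8) ≈ 786.30.
Cost at Q* = (D/Q*)S + (Q*/2)H = √(2DSH) ≈ £28,149.55.
Cost at Q = 310: (51,000/310)×217 + (310/2)×35.8 = £35,700.00 + £5,549.00 = £41,249.00.
Excess = £41,249.00 − £28,149.55 = £13,099.45.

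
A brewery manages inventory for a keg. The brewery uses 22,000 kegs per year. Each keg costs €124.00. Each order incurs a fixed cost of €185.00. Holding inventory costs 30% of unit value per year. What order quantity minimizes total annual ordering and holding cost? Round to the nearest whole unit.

Holding cost H = 0.30 × €124.00 = €37.2000 per unit per year.
EOQ = √(2DS / H) = √(2 × 22,000 × 185 / 37.2).
= √(8,140,000 / 37.2) = √218,817.2043 ≈ 467.779.

Q* ≈ 468 kegs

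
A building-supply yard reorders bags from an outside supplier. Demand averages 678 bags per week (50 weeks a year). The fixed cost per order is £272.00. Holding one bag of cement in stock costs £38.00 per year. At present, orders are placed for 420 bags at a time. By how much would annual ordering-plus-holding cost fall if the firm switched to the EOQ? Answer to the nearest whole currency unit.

Extra cost ≈ £3,462 per year

Annual demand D = 678 × 50 = 33,900.
EOQ = √(2DS/H) = √(2 × 33,900 × 272 / 38) ≈ 696.64.
Cost at Q* = (D/Q*)S + (Q*/2)H = √(2DSH) ≈ £26,472.26.
Cost at Q = 420: (33,900/420)×272 + (420/2)×38 = £21,954.29 + £7,980.00 = £29,934.29.
Excess = £29,934.29 − £26,472.26 = £3,462.02.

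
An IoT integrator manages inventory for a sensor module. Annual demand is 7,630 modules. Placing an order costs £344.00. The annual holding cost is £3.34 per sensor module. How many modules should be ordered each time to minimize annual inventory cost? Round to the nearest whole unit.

EOQ = √(2DS / H) = √(2 × 7,630 × 344 / 3.34).
= √(5,249,440 / 3.34) = √1,571,688.6228 ≈ 1253.670.

Q* ≈ 1,254 modules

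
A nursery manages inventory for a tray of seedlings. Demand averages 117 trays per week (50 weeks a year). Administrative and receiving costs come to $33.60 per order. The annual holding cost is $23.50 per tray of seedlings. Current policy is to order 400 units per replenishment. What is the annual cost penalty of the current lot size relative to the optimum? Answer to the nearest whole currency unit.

Extra cost ≈ $2,152 per year

Annual demand D = 117 × 50 = 5,850.
EOQ = √(2DS/H) = √(2 × 5,850 × 33.6 / 23.5) ≈ 129.34.
Cost at Q* = (D/Q*)S + (Q*/2)H = √(2DSH) ≈ $3,039.46.
Cost at Q = 400: (5,850/400)×33.6 + (400/2)×23.5 = $491.40 + $4,700.00 = $5,191.40.
Excess = $5,191.40 − $3,039.46 = $2,151.94.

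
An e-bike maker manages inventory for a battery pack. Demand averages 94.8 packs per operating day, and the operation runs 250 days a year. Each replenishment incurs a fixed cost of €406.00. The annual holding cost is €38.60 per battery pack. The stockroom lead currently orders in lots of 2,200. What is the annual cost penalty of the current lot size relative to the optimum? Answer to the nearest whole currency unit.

Annual demand D = 94.8 × 250 = 23,700.
EOQ = √(2DS/H) = √(2 × 23,700 × 406 / 38.6) ≈ 706.09.
Cost at Q* = (D/Q*)S + (Q*/2)H = √(2DSH) ≈ €27,254.98.
Cost at Q = 2,200: (23,700/2,200)×406 + (2,200/2)×38.6 = €4,373.73 + €42,460.00 = €46,833.73.
Excess = €46,833.73 − €27,254.98 = €19,578.75.

Extra cost ≈ €19,579 per year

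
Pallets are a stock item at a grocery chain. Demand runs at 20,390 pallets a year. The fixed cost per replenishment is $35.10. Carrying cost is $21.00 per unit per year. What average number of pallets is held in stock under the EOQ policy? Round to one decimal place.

The optimal lot size = √(2DS/H) = √(2 × 20,390 × 35.1 / 21) ≈ 261.08.
Average inventory = Q*/2 ≈ 261.08 / 2 = 130.538.

Average inventory ≈ 130.5 pallets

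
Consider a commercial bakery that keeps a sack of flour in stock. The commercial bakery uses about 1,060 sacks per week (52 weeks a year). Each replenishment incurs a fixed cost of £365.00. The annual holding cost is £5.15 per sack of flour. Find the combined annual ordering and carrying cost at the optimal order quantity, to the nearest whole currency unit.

TC* ≈ £14,395

Annual demand D = 1,060 × 52 = 55,120.
EOQ = √(2DS/H) = √(2 × 55,120 × 365 / 5.15) ≈ 2795.20.
At the optimum the two cost components are equal, so total cost = 2·(Q*/2)H = Q*·H.
Minimum total = √(2DSH) = √(2 × 55,120 × 365 × 5.15) ≈ 14395.264.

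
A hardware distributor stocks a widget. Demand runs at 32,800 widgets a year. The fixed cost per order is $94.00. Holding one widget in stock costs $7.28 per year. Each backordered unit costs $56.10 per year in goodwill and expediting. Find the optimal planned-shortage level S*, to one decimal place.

With planned backorders, Q* = √(2DS/H) · √((H+B)/B).
√(2DS/H) = √(2 × 32,800 × 94 / 7.28) = 920.344.
√((H+B)/B) = √((7.28+56.1)/56.1) = 1.0629.
Q* ≈ 978.239.
S* = Q* · H/(H+B) = 978.239 × 7.28/63.38 ≈ 112.363.

S* ≈ 112.4 widgets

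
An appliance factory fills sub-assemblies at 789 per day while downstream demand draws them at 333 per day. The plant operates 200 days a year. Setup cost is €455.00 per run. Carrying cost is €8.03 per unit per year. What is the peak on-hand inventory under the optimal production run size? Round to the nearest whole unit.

I_max ≈ 2,089 sub-assemblies

Annual demand D = 333 × 200 = 66,600.
Production build-up factor (1 − d/p) = 1 − 333/789 = 0.5779.
Q* = √(2DS / (H(1 − d/p))) = √(2 × 66,600 × 455 / (8.03 × 0.5779)).
= √(60,606,000 / 4.6409) ≈ 3613.733.
Maximum inventory = Q*(1 − d/p) = 3613.733 × 0.5779 ≈ 2088.546.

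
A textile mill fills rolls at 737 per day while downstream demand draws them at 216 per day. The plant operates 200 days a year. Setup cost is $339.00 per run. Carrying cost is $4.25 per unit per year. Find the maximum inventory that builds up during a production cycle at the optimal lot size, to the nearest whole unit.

Annual demand D = 216 × 200 = 43,200.
Production build-up factor (1 − d/p) = 1 − 216/737 = 0.7069.
Q* = √(2DS / (H(1 − d/p))) = √(2 × 43,200 × 339 / (4.25 × 0.7069)).
= √(29,289,600 / 3.0044) ≈ 3122.318.
Maximum inventory = Q*(1 − d/p) = 3122.318 × 0.7069 ≈ 2207.229.

I_max ≈ 2,207 rolls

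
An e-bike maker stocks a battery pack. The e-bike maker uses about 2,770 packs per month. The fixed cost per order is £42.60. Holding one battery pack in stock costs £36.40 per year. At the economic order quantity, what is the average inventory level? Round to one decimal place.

Average inventory ≈ 139.5 packs

Annual demand D = 2,770 × 12 = 33,240.
Q* = √(2DS/H) = √(2 × 33,240 × 42.6 / 36.4) ≈ 278.93.
Average inventory = Q*/2 ≈ 278.93 / 2 = 139.466.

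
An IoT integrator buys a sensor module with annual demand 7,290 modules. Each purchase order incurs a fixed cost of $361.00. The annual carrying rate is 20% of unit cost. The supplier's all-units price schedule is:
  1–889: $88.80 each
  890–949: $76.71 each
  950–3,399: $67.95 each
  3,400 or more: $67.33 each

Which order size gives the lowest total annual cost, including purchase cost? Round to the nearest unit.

Holding cost per unit per year at price C is H = 0.20·C.
Candidates are each tier's EOQ (if it falls in that tier) and each price-break quantity.
EOQ at $88.80 = 544.4 (feasible in tier 1): TC = 7,290×$88.80 + (7,290/544.4)×361 + (544.4/2)×0.20×$88.80 = $657,020.38.
EOQ at $76.71 = 585.7 < 890, so use break Q=890: TC = 7,290×$76.71 + (7,290/890.0)×361 + (890.0/2)×0.20×$76.71 = $569,000.05.
EOQ at $67.95 = 622.3 < 950, so use break Q=950: TC = 7,290×$67.95 + (7,290/950.0)×361 + (950.0/2)×0.20×$67.95 = $504,580.95.
EOQ at $67.33 = 625.2 < 3400, so use break Q=3400: TC = 7,290×$67.33 + (7,290/3400.0)×361 + (3400.0/2)×0.20×$67.33 = $514,501.93.
Lowest total cost is $504,580.95 at Q = 950.0.

Q* ≈ 950 modules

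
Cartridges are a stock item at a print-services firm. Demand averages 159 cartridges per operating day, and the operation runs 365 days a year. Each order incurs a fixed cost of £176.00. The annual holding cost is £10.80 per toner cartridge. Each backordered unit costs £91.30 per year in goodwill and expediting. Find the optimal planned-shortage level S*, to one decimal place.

Annual demand D = 159 × 365 = 58,035.
With planned backorders, Q* = √(2DS/H) · √((H+B)/B).
√(2DS/H) = √(2 × 58,035 × 176 / 10.8) = 1375.322.
√((H+B)/B) = √((10.8+91.3)/91.3) = 1.0575.
Q* ≈ 1454.394.
S* = Q* · H/(H+B) = 1454.394 × 10.8/102.1 ≈ 153.844.

S* ≈ 153.8 cartridges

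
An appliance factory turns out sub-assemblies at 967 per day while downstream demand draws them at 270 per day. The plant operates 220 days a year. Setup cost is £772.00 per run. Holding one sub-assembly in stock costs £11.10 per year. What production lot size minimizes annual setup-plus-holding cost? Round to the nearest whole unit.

Annual demand D = 270 × 220 = 59,400.
Production build-up factor (1 − d/p) = 1 − 270/967 = 0.7208.
Q* = √(2DS / (H(1 − d/p))) = √(2 × 59,400 × 772 / (11.1 × 0.7208)).
= √(91,713,600 / 8.0007) ≈ 3385.729.

Q* ≈ 3,386 sub-assemblies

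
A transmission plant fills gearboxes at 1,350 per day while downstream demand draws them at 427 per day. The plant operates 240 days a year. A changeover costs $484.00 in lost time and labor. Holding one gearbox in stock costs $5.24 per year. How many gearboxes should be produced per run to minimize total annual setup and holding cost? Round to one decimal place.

Annual demand D = 427 × 240 = 102,480.
Production build-up factor (1 − d/p) = 1 − 427/1,350 = 0.6837.
Q* = √(2DS / (H(1 − d/p))) = √(2 × 102,480 × 484 / (5.24 × 0.6837)).
= √(99,200,640 / 3.5826) ≈ 5262.082.

Q* ≈ 5,262.1 gearboxes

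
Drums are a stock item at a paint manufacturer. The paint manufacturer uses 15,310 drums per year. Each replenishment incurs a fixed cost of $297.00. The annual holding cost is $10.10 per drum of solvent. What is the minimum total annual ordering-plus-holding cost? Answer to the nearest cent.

The optimal lot size = √(2DS/H) = √(2 × 15,310 × 297 / 10.1) ≈ 948.90.
At the optimum the two cost components are equal, so total cost = 2·(Q*/2)H = Q*·H.
Minimum total = √(2DSH) = √(2 × 15,310 × 297 × 10.1) ≈ 9583.883.

TC* ≈ $9,583.88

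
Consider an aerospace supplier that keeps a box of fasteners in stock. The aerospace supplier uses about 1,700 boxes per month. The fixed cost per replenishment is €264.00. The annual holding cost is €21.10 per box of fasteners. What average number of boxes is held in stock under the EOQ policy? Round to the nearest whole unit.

Annual demand D = 1,700 × 12 = 20,400.
Q* = √(2DS/H) = √(2 × 20,400 × 264 / 21.1) ≈ 714.48.
Average inventory = Q*/2 ≈ 714.48 / 2 = 357.241.

Average inventory ≈ 357 boxes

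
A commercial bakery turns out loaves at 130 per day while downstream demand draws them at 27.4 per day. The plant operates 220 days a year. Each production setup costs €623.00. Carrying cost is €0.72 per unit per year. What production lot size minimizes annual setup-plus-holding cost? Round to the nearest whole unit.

Q* ≈ 3,636 loaves

Annual demand D = 27.4 × 220 = 6,028.
Production build-up factor (1 − d/p) = 1 − 27.4/130 = 0.7892.
Q* = √(2DS / (H(1 − d/p))) = √(2 × 6,028 × 623 / (0.72 × 0.7892)).
= √(7,510,888 / 0.5682) ≈ 3635.611.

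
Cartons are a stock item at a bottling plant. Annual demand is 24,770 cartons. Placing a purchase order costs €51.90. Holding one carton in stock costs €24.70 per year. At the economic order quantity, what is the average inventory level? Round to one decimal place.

Average inventory ≈ 161.3 cartons

EOQ = √(2DS/H) = √(2 × 24,770 × 51.9 / 24.7) ≈ 322.64.
Average inventory = Q*/2 ≈ 322.64 / 2 = 161.318.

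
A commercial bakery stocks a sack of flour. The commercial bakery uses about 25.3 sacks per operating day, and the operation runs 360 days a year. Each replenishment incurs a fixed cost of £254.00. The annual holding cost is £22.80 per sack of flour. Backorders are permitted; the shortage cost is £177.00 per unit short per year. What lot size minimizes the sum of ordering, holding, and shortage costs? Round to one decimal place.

Annual demand D = 25.3 × 360 = 9,108.
With planned backorders, Q* = √(2DS/H) · √((H+B)/B).
√(2DS/H) = √(2 × 9,108 × 254 / 22.8) = 450.480.
√((H+B)/B) = √((22.8+177)/177) = 1.0625.
Q* ≈ 478.616.

Q* ≈ 478.6 sacks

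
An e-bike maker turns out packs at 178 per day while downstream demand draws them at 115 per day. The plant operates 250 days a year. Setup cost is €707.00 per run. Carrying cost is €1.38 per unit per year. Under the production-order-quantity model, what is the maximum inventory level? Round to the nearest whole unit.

Annual demand D = 115 × 250 = 28,750.
Production build-up factor (1 − d/p) = 1 − 115/178 = 0.3539.
Q* = √(2DS / (H(1 − d/p))) = √(2 × 28,750 × 707 / (1.38 × 0.3539)).
= √(40,652,500 / 0.4884) ≈ 9123.129.
Maximum inventory = Q*(1 − d/p) = 9123.129 × 0.3539 ≈ 3228.973.

I_max ≈ 3,229 packs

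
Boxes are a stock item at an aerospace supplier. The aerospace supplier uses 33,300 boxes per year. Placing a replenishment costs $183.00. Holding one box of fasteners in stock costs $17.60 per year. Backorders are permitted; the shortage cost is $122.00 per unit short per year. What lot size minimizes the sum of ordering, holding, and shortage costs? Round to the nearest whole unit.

With planned backorders, Q* = √(2DS/H) · √((H+B)/B).
√(2DS/H) = √(2 × 33,300 × 183 / 17.6) = 832.159.
√((H+B)/B) = √((17.6+122)/122) = 1.0697.
Q* ≈ 890.162.

Q* ≈ 890 boxes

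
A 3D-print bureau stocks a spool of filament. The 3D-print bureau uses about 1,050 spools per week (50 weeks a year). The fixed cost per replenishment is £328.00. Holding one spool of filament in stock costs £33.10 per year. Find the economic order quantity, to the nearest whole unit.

Annual demand D = 1,050 × 50 = 52,500.
EOQ = √(2DS / H) = √(2 × 52,500 × 328 / 33.1).
= √(34,440,000 / 33.1) = √1,040,483.3837 ≈ 1020.041.

Q* ≈ 1,020 spools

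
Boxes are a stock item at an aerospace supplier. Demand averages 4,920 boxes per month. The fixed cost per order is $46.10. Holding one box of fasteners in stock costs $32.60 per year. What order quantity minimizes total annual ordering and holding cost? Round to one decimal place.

Annual demand D = 4,920 × 12 = 59,040.
EOQ = √(2DS / H) = √(2 × 59,040 × 46.1 / 32.6).
= √(5,443,488 / 32.6) = √166,978.1595 ≈ 408.630.

Q* ≈ 408.6 boxes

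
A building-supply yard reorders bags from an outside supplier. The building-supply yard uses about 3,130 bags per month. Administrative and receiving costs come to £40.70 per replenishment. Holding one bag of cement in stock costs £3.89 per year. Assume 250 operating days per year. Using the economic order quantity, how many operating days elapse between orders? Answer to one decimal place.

T ≈ 5.9 days

Annual demand D = 3,130 × 12 = 37,560.
EOQ = √(2DS/H) = √(2 × 37,560 × 40.7 / 3.89) ≈ 886.54.
Cycle time = Q*/D × 250 = 886.54 / 37,560 × 250 ≈ 5.901 days.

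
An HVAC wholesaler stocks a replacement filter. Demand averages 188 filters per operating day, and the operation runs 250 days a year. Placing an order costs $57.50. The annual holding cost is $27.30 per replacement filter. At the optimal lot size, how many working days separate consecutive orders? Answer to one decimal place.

Annual demand D = 188 × 250 = 47,000.
EOQ = √(2DS/H) = √(2 × 47,000 × 57.5 / 27.3) ≈ 444.96.
Cycle time = Q*/D × 250 = 444.96 / 47,000 × 250 ≈ 2.367 days.

T ≈ 2.4 days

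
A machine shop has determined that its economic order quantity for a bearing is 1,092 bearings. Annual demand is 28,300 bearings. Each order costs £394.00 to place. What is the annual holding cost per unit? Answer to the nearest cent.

H ≈ £18.70

Squaring Q* = √(2DS/H) gives Q*² = 2DS/H.
From Q* = √(2DS/H): H = 2DS / Q*² = 2 × 28,300 × 394 / 1,092² = 18.7011.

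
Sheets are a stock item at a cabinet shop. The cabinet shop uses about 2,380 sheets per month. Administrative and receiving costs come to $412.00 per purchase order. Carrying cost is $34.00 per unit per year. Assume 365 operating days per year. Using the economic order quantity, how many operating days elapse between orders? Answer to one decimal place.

T ≈ 10.6 days

Annual demand D = 2,380 × 12 = 28,560.
EOQ = √(2DS/H) = √(2 × 28,560 × 412 / 34) ≈ 831.96.
Cycle time = Q*/D × 365 = 831.96 / 28,560 × 365 ≈ 10.633 days.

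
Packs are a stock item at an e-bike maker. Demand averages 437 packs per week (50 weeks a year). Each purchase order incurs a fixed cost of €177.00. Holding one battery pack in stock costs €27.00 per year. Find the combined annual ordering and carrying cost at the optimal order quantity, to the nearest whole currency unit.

TC* ≈ €14,451

Annual demand D = 437 × 50 = 21,850.
EOQ = √(2DS/H) = √(2 × 21,850 × 177 / 27) ≈ 535.24.
At Q*, ordering cost (D/Q*)S equals holding cost (Q*/2)H, each = √(DSH/2).
Minimum total = √(2DSH) = √(2 × 21,850 × 177 × 27) ≈ 14451.377.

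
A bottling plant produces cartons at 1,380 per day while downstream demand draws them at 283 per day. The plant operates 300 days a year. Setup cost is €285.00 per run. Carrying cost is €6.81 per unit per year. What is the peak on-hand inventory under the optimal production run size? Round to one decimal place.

Annual demand D = 283 × 300 = 84,900.
Production build-up factor (1 − d/p) = 1 − 283/1,380 = 0.7949.
Q* = √(2DS / (H(1 − d/p))) = √(2 × 84,900 × 285 / (6.81 × 0.7949)).
= √(48,393,000 / 5.4135) ≈ 2989.881.
Maximum inventory = Q*(1 − d/p) = 2989.881 × 0.7949 ≈ 2376.739.

I_max ≈ 2,376.7 cartons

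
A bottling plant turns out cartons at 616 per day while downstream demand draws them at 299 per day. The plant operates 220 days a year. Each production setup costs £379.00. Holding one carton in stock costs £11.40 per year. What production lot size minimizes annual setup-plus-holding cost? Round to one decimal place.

Q* ≈ 2,915.3 cartons

Annual demand D = 299 × 220 = 65,780.
Production build-up factor (1 − d/p) = 1 − 299/616 = 0.5146.
Q* = √(2DS / (H(1 − d/p))) = √(2 × 65,780 × 379 / (11.4 × 0.5146)).
= √(49,861,240 / 5.8666) ≈ 2915.344.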